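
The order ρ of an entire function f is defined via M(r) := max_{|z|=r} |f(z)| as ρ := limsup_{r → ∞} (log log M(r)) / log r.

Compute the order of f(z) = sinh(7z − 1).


sinh(w) is a linear combination of e^{iw} and e^{−iw} (or e^w, e^{−w} in the hyperbolic case), so |sinh(w)| ≤ e^{|w|}. With w = 7z − 1, |w| ≤ 7|z| + 1 = 7r + 1 on |z| = r, giving M(r) ≤ e^{7r + 1}, so ρ ≤ 1. On a suitable ray (z = it for sin/cos; z = t for sinh/cosh, t real → ∞), |sinh(7z − 1)| grows like e^{7|t|}/2, so ρ ≥ 1. Hence ρ = 1.
Therefore ρ = 1.

Order ρ = 1.


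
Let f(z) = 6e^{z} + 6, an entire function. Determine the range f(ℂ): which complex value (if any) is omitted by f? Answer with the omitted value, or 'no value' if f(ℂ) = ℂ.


Little Picard bounds the complement of f(ℂ) to at most one point.
e^{z} is never zero on ℂ, so 6·e^{z} takes every value in ℂ ∖ {0}. Adding 6 shifts the range to ℂ ∖ {6}. Thus f omits exactly the value 6.

Omitted value: 6.


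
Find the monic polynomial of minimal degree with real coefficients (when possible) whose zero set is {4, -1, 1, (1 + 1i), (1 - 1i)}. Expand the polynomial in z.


The polynomial is p(z) = ∏_{α ∈ S} (z − α), where S = {4, -1, 1, (1 + 1i), (1 - 1i)}.
Expanding the product yields: p(z) = z^5 -6·z^4 + 9·z^3 -2·z^2 -10·z + 8.
Note conjugate pairs combine to real quadratics: (z − (1+1i))(z − (1−1i)) = z² − 2z + 2.
The resulting polynomial has degree 5 and real coefficients as required.

p(z) = z^5 -6·z^4 + 9·z^3 -2·z^2 -10·z + 8.


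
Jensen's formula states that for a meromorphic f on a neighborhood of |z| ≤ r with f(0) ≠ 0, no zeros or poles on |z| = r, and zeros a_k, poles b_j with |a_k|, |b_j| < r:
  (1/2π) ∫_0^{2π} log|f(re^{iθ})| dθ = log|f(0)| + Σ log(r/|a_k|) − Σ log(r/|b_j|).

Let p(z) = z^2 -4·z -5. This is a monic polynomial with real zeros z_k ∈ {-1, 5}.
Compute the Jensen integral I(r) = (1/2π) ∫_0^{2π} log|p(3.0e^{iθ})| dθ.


Zeros: -1, 5; r = 3.0.
Inside |z| < r: -1. Outside (|z| ≥ r): 5.
p(0) = -5, so log|p(0)| = log(5) = 1.6094.
Apply Jensen: I(r) = log|p(0)| + Σ_k log(r/|z_k|), summed over zeros inside |z| < r.
  log(r/|z_k|) for z_k = -1: log(3.0/1) = 1.0986
  Outside zeros (5) contribute nothing to the Jensen sum.
Sum over inside zeros: 1.0986.
I(r) = log|p(0)| + (inside sum) = 1.6094 + 1.0986 = 2.7081.
Note: since some zeros are outside |z| ≤ r, the simplified n·log(r) form does NOT apply — only the inside zeros contribute.

I(r) ≈ 2.7081.


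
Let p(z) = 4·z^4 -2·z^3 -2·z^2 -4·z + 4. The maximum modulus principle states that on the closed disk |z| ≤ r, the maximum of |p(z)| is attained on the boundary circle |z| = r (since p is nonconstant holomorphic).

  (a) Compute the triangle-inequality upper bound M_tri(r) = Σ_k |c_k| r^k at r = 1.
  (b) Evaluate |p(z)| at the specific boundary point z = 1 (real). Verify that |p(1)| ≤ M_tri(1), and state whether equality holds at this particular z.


Coefficients: c_0 = 4, c_1 = -4, c_2 = -2, c_3 = -2, c_4 = 4. Radius r = 1.
Part (a). Triangle bound: M_tri(r) = Σ_k |c_k| r^k
  = |4|·1^0 + |-4|·1^1 + |-2|·1^2 + |-2|·1^3 + |4|·1^4
  = 4 + 4 + 2 + 2 + 4 = 16.
This bounds M(r) := max_{|z|=r} |p(z)| from above; equality holds iff all terms c_k z^k can be made to align in phase at a single z on |z|=r.
Part (b). At z = 1 (real, on the circle |z| = r):
  p(1) = (4)·1^0 + (-4)·1^1 + (-2)·1^2 + (-2)·1^3 + (4)·1^4 = 0.
  |p(1)| = 0.
Check: |p(1)| = 0 ≤ 16 = M_tri(1). ✓ Equality does not hold at z = 1 (the coefficients have mixed signs, so the terms do not all align in phase there).

M_tri(1) = 16; |p(1)| = 0; equality at z=1: no.


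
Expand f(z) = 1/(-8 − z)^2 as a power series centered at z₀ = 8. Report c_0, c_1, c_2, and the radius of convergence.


Let w = z − z₀, so z = z₀ + w.
Then -8 − z = -8 − (z₀ + w) = (-8 − z₀) − w = -16 − w.
f(z) = 1/(-16 − w)^2 = (1/(-16)^2) · (1 − w/(-16))^{−2}.
By the binomial series (1−u)^{−2} = Σ_{n≥0} C(n+1, 1) u^n for |u|<1, with u = w/(-16):
  c_n = C(n+1, 1) / (-16)^(n+2).
  c_0 = 1/(-16)^2 = 1/256.
  c_1 = 2/(-16)^3 = -1/2048.
  c_2 = 3/(-16)^4 = 3/65536.
The series is valid for |w/d| < 1, i.e. |z − z₀| < |d|.
Radius of convergence: R = |-8 − z₀| = |-16| = 16 (distance from z₀ to the singularity z = -8).

c_0 = 1/256, c_1 = -1/2048, c_2 = 3/65536; R = 16.


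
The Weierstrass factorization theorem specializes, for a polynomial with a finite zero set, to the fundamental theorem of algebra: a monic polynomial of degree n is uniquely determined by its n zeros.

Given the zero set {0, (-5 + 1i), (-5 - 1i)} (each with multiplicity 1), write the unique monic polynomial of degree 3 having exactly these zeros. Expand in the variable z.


The polynomial is p(z) = ∏_{α ∈ S} (z − α), where S = {0, (-5 + 1i), (-5 - 1i)}.
Expanding the product yields: p(z) = z^3 + 10·z^2 + 26·z.
Note conjugate pairs combine to real quadratics: (z − (-5+1i))(z − (-5−1i)) = z² + 10z + 26.
The resulting polynomial has degree 3 and real coefficients as required.

p(z) = z^3 + 10·z^2 + 26·z.


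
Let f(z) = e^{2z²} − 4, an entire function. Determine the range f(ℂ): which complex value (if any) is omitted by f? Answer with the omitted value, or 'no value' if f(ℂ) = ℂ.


Little Picard bounds the complement of f(ℂ) to at most one point.
The exponent g(z) = 2z² is a nonconstant polynomial, hence surjective onto ℂ. So e^{g(z)} takes every value in {e^w : w ∈ ℂ} = ℂ ∖ {0}. Adding -4 shifts the range to ℂ ∖ {-4}. f omits exactly -4.

Omitted value: -4.


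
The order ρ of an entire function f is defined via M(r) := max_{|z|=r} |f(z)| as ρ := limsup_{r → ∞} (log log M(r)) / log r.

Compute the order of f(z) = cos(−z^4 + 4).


Write cos(w) = (e^{iw} ± e^{−iw})/(2 or 2i), so |cos(w)| ≤ e^{|w|}. With w = −z^4 + 4, |w| ≤ 1r^4 + 4 on |z|=r, giving M(r) ≤ e^{1r^4 + 4} and ρ ≤ 4. For the lower bound, choose z on |z|=r with -1z^4 purely imaginary of modulus 1r^4; then |cos(−z^4 + 4)| grows like e^{1r^4}/2, so ρ ≥ 4. Hence ρ = 4.
Therefore ρ = 4.

Order ρ = 4.


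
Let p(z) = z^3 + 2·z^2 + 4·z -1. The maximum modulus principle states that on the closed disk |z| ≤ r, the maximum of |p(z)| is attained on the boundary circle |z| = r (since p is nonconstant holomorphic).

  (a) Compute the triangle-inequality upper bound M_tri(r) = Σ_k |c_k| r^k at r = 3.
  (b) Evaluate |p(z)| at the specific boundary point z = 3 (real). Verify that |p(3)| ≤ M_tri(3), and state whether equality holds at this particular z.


Coefficients: c_0 = -1, c_1 = 4, c_2 = 2, c_3 = 1. Radius r = 3.
Part (a). Triangle bound: M_tri(r) = Σ_k |c_k| r^k
  = |-1|·3^0 + |4|·3^1 + |2|·3^2 + |1|·3^3
  = 1 + 12 + 18 + 27 = 58.
This bounds M(r) := max_{|z|=r} |p(z)| from above; equality holds iff all terms c_k z^k can be made to align in phase at a single z on |z|=r.
Part (b). At z = 3 (real, on the circle |z| = r):
  p(3) = (-1)·3^0 + (4)·3^1 + (2)·3^2 + (1)·3^3 = 56.
  |p(3)| = 56.
Check: |p(3)| = 56 ≤ 58 = M_tri(3). ✓ Equality does not hold at z = 3 (the coefficients have mixed signs, so the terms do not all align in phase there).

M_tri(3) = 58; |p(3)| = 56; equality at z=3: no.


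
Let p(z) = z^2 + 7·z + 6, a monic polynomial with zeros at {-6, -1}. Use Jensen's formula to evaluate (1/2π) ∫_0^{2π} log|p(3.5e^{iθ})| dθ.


Zeros: -6, -1; r = 3.5.
Inside |z| < r: -1. Outside (|z| ≥ r): -6.
p(0) = 6, so log|p(0)| = log(6) = 1.7918.
Apply Jensen: I(r) = log|p(0)| + Σ_k log(r/|z_k|), summed over zeros inside |z| < r.
  log(r/|z_k|) for z_k = -1: log(3.5/1) = 1.2528
  Outside zeros (-6) contribute nothing to the Jensen sum.
Sum over inside zeros: 1.2528.
I(r) = log|p(0)| + (inside sum) = 1.7918 + 1.2528 = 3.0445.
Note: since some zeros are outside |z| ≤ r, the simplified n·log(r) form does NOT apply — only the inside zeros contribute.

I(r) ≈ 3.0445.


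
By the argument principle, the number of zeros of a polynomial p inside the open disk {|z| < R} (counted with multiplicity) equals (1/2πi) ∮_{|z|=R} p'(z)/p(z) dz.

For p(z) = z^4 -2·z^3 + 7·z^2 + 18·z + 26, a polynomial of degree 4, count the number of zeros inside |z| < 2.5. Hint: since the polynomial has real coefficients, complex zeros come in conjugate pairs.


The zeros of p are: (-1 + 1i), (-1 - 1i), (2 + 3i), (2 - 3i).
Their magnitudes are: 1.414, 1.414, 3.606, 3.606.
Zeros with |z| < R = 2.5: (-1 + 1i), (-1 - 1i).
Count = 2.
By the argument principle, (1/2πi) ∮_{|z|=R} p'(z)/p(z) dz equals exactly this count.

Number of zeros inside |z| < 2.5: 2.


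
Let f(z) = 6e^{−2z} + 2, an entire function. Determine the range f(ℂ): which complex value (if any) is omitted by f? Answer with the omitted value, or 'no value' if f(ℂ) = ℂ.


Little Picard bounds the complement of f(ℂ) to at most one point.
e^{−2z} is never zero on ℂ, so 6·e^{−2z} takes every value in ℂ ∖ {0}. Adding 2 shifts the range to ℂ ∖ {2}. Thus f omits exactly the value 2.

Omitted value: 2.


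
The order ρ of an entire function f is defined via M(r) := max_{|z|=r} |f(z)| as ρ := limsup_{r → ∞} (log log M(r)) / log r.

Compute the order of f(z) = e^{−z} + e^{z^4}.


Each summand is entire of order 1 and 4 respectively (as in the single-exponential case). The order of a sum is at most the max of the orders, so ρ ≤ 4. For the lower bound: on |z|=r choose arg z so that 1z^4 is real positive; then |e^{1z^4}| = e^{1r^4} while |e^{-1z}| ≤ e^{1r^1} = o(e^{1r^4}). So |f| ≥ e^{1r^4}(1 − o(1)) and ρ ≥ 4. Hence ρ = max(1, 4) = 4.
Therefore ρ = 4.

Order ρ = 4.


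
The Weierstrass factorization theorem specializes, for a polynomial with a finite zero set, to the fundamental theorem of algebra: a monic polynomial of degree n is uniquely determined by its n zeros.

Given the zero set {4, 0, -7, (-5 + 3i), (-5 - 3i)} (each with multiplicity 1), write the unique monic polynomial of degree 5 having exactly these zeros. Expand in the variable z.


The polynomial is p(z) = ∏_{α ∈ S} (z − α), where S = {4, 0, -7, (-5 + 3i), (-5 - 3i)}.
Expanding the product yields: p(z) = z^5 + 13·z^4 + 36·z^3 -178·z^2 -952·z.
Note conjugate pairs combine to real quadratics: (z − (-5+3i))(z − (-5−3i)) = z² + 10z + 34.
The resulting polynomial has degree 5 and real coefficients as required.

p(z) = z^5 + 13·z^4 + 36·z^3 -178·z^2 -952·z.


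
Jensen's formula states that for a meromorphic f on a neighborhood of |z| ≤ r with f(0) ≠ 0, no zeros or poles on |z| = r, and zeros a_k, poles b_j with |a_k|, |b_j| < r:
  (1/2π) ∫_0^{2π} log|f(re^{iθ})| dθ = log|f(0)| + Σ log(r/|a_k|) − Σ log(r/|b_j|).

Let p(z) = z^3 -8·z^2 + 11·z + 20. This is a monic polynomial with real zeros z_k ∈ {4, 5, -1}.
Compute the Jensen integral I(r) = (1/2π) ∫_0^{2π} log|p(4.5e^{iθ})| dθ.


Zeros: -1, 4, 5; r = 4.5.
Inside |z| < r: -1, 4. Outside (|z| ≥ r): 5.
p(0) = 20, so log|p(0)| = log(20) = 2.9957.
Apply Jensen: I(r) = log|p(0)| + Σ_k log(r/|z_k|), summed over zeros inside |z| < r.
  log(r/|z_k|) for z_k = 4: log(4.5/4) = 0.1178
  log(r/|z_k|) for z_k = -1: log(4.5/1) = 1.5041
  Outside zeros (5) contribute nothing to the Jensen sum.
Sum over inside zeros: 1.6219.
I(r) = log|p(0)| + (inside sum) = 2.9957 + 1.6219 = 4.6176.
Note: since some zeros are outside |z| ≤ r, the simplified n·log(r) form does NOT apply — only the inside zeros contribute.

I(r) ≈ 4.6176.


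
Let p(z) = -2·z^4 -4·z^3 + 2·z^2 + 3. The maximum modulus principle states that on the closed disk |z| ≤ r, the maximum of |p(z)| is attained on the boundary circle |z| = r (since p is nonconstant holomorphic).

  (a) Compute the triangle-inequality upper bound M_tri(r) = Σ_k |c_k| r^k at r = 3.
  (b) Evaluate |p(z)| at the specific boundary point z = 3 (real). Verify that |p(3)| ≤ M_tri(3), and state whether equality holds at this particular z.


Coefficients: c_0 = 3, c_1 = 0, c_2 = 2, c_3 = -4, c_4 = -2. Radius r = 3.
Part (a). Triangle bound: M_tri(r) = Σ_k |c_k| r^k
  = |3|·3^0 + |0|·3^1 + |2|·3^2 + |-4|·3^3 + |-2|·3^4
  = 3 + 0 + 18 + 108 + 162 = 291.
This bounds M(r) := max_{|z|=r} |p(z)| from above; equality holds iff all terms c_k z^k can be made to align in phase at a single z on |z|=r.
Part (b). At z = 3 (real, on the circle |z| = r):
  p(3) = (3)·3^0 + (0)·3^1 + (2)·3^2 + (-4)·3^3 + (-2)·3^4 = -249.
  |p(3)| = 249.
Check: |p(3)| = 249 ≤ 291 = M_tri(3). ✓ Equality does not hold at z = 3 (the coefficients have mixed signs, so the terms do not all align in phase there).

M_tri(3) = 291; |p(3)| = 249; equality at z=3: no.


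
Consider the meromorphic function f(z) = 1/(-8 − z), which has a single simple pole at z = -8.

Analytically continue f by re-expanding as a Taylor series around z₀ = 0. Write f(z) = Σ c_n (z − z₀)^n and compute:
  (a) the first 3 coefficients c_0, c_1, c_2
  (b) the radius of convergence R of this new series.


Let w = z − z₀, so z = z₀ + w.
Then -8 − z = -8 − (z₀ + w) = (-8 − z₀) − w = -8 − w.
f(z) = 1/(-8 − w) = (1/(-8)) · 1/(1 − w/(-8)) = Σ_{n≥0} w^n / (-8)^(n+1).
So c_n = 1/(-8)^(n+1):
  c_0 = 1/(-8)^1 = -1/8.
  c_1 = 1/(-8)^2 = 1/64.
  c_2 = 1/(-8)^3 = -1/512.
The series is valid for |w/d| < 1, i.e. |z − z₀| < |d|.
Radius of convergence: R = |-8 − z₀| = |-8| = 8 (distance from z₀ to the singularity z = -8).

c_0 = -1/8, c_1 = 1/64, c_2 = -1/512; R = 8.


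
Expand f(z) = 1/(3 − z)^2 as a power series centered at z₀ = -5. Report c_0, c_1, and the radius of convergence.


Let w = z − z₀, so z = z₀ + w.
Then 3 − z = 3 − (z₀ + w) = (3 − z₀) − w = 8 − w.
f(z) = 1/(8 − w)^2 = (1/(8)^2) · (1 − w/(8))^{−2}.
By the binomial series (1−u)^{−2} = Σ_{n≥0} C(n+1, 1) u^n for |u|<1, with u = w/(8):
  c_n = C(n+1, 1) / (8)^(n+2).
  c_0 = 1/(8)^2 = 1/64.
  c_1 = 2/(8)^3 = 1/256.
The series is valid for |w/d| < 1, i.e. |z − z₀| < |d|.
Radius of convergence: R = |3 − z₀| = |8| = 8 (distance from z₀ to the singularity z = 3).

c_0 = 1/64, c_1 = 1/256; R = 8.


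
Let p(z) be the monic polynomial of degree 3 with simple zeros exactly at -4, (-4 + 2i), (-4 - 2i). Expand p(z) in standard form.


The polynomial is p(z) = ∏_{α ∈ S} (z − α), where S = {-4, (-4 + 2i), (-4 - 2i)}.
Expanding the product yields: p(z) = z^3 + 12·z^2 + 52·z + 80.
Note conjugate pairs combine to real quadratics: (z − (-4+2i))(z − (-4−2i)) = z² + 8z + 20.
The resulting polynomial has degree 3 and real coefficients as required.

p(z) = z^3 + 12·z^2 + 52·z + 80.


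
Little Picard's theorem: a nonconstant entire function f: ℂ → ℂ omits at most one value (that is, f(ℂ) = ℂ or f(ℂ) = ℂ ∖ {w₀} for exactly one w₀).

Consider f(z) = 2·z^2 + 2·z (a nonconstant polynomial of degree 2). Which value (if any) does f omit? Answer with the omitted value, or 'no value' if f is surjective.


Little Picard bounds the complement of f(ℂ) to at most one point.
For every w ∈ ℂ, the equation p(z) − w = 0 is a nonconstant polynomial in z and hence has at least one root by the fundamental theorem of algebra. So p is surjective onto ℂ, omitting no value.

Omitted value: no value.


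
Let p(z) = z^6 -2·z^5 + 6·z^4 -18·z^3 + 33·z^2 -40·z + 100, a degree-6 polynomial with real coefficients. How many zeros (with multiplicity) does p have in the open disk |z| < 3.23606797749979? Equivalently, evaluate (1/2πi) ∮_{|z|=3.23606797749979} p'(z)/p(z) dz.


The zeros of p are: (0 + 2i), (0 - 2i), (-1 + 2i), (-1 - 2i), (2 + 1i), (2 - 1i).
Their magnitudes are: 2, 2, 2.236, 2.236, 2.236, 2.236.
Zeros with |z| < R = 3.23606797749979: (0 + 2i), (0 - 2i), (-1 + 2i), (-1 - 2i), (2 + 1i), (2 - 1i).
Count = 6.
By the argument principle, (1/2πi) ∮_{|z|=R} p'(z)/p(z) dz equals exactly this count.

Number of zeros inside |z| < 3.23606797749979: 6.


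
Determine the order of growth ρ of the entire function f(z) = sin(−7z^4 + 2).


Write sin(w) = (e^{iw} ± e^{−iw})/(2 or 2i), so |sin(w)| ≤ e^{|w|}. With w = −7z^4 + 2, |w| ≤ 7r^4 + 2 on |z|=r, giving M(r) ≤ e^{7r^4 + 2} and ρ ≤ 4. For the lower bound, choose z on |z|=r with -7z^4 purely imaginary of modulus 7r^4; then |sin(−7z^4 + 2)| grows like e^{7r^4}/2, so ρ ≥ 4. Hence ρ = 4.
Therefore ρ = 4.

Order ρ = 4.


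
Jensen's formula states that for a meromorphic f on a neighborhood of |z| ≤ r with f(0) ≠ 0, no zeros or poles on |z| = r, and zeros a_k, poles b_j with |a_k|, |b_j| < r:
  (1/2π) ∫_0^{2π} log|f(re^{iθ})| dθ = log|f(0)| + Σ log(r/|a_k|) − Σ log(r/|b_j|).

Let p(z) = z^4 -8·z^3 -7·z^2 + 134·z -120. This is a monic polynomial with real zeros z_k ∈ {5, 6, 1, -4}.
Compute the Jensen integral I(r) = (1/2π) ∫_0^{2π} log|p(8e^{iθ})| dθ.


Zeros: -4, 1, 5, 6; r = 8.
Inside |z| < r: -4, 1, 5, 6. Outside (|z| ≥ r): ∅.
p(0) = -120, so log|p(0)| = log(120) = 4.7875.
Apply Jensen: I(r) = log|p(0)| + Σ_k log(r/|z_k|), summed over zeros inside |z| < r.
  log(r/|z_k|) for z_k = 5: log(8/5) = 0.4700
  log(r/|z_k|) for z_k = 6: log(8/6) = 0.2877
  log(r/|z_k|) for z_k = 1: log(8/1) = 2.0794
  log(r/|z_k|) for z_k = -4: log(8/4) = 0.6931
Sum over inside zeros: 3.5303.
I(r) = log|p(0)| + (inside sum) = 4.7875 + 3.5303 = 8.3178.
Closed form (all zeros inside, monic): I(r) = n·log(r) = 4·log(8) = 8.3178. ✓

I(r) ≈ 8.3178.


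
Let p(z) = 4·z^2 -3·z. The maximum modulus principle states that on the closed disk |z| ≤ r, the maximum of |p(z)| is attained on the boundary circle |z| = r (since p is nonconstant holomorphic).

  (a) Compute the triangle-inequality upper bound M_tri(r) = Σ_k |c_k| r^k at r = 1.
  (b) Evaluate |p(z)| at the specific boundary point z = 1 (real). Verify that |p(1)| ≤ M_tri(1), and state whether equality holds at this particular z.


Coefficients: c_0 = 0, c_1 = -3, c_2 = 4. Radius r = 1.
Part (a). Triangle bound: M_tri(r) = Σ_k |c_k| r^k
  = |0|·1^0 + |-3|·1^1 + |4|·1^2
  = 0 + 3 + 4 = 7.
This bounds M(r) := max_{|z|=r} |p(z)| from above; equality holds iff all terms c_k z^k can be made to align in phase at a single z on |z|=r.
Part (b). At z = 1 (real, on the circle |z| = r):
  p(1) = (0)·1^0 + (-3)·1^1 + (4)·1^2 = 1.
  |p(1)| = 1.
Check: |p(1)| = 1 ≤ 7 = M_tri(1). ✓ Equality does not hold at z = 1 (the coefficients have mixed signs, so the terms do not all align in phase there).

M_tri(1) = 7; |p(1)| = 1; equality at z=1: no.


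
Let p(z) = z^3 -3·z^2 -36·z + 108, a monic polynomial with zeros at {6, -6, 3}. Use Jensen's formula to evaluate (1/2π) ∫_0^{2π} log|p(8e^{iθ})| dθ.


Zeros: -6, 3, 6; r = 8.
Inside |z| < r: -6, 3, 6. Outside (|z| ≥ r): ∅.
p(0) = 108, so log|p(0)| = log(108) = 4.6821.
Apply Jensen: I(r) = log|p(0)| + Σ_k log(r/|z_k|), summed over zeros inside |z| < r.
  log(r/|z_k|) for z_k = 6: log(8/6) = 0.2877
  log(r/|z_k|) for z_k = -6: log(8/6) = 0.2877
  log(r/|z_k|) for z_k = 3: log(8/3) = 0.9808
Sum over inside zeros: 1.5562.
I(r) = log|p(0)| + (inside sum) = 4.6821 + 1.5562 = 6.2383.
Closed form (all zeros inside, monic): I(r) = n·log(r) = 3·log(8) = 6.2383. ✓

I(r) ≈ 6.2383.


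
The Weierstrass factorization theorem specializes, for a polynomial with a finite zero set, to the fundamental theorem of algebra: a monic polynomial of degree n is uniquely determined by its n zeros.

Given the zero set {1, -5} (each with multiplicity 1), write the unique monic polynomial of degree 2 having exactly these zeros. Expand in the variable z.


The polynomial is p(z) = ∏_{α ∈ S} (z − α), where S = {1, -5}.
Expanding the product yields: p(z) = z^2 + 4·z -5.
The resulting polynomial has degree 2 and real coefficients as required.

p(z) = z^2 + 4·z -5.


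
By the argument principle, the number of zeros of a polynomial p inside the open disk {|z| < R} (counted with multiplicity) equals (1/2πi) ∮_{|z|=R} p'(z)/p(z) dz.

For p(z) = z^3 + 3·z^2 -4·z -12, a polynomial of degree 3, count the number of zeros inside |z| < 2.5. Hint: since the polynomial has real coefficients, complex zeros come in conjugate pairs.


The zeros of p are: 2, -3, -2.
Their magnitudes are: 2, 3, 2.
Zeros with |z| < R = 2.5: 2, -2.
Count = 2.
By the argument principle, (1/2πi) ∮_{|z|=R} p'(z)/p(z) dz equals exactly this count.

Number of zeros inside |z| < 2.5: 2.


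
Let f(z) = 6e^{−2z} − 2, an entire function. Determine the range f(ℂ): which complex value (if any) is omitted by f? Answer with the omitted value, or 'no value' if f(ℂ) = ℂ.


Little Picard bounds the complement of f(ℂ) to at most one point.
e^{−2z} is never zero on ℂ, so 6·e^{−2z} takes every value in ℂ ∖ {0}. Adding -2 shifts the range to ℂ ∖ {-2}. Thus f omits exactly the value -2.

Omitted value: -2.


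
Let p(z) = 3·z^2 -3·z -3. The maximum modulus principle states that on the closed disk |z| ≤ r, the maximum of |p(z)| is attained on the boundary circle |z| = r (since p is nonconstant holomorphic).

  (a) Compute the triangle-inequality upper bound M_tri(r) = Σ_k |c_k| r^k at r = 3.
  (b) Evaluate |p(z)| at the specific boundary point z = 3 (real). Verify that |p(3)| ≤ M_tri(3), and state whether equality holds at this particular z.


Coefficients: c_0 = -3, c_1 = -3, c_2 = 3. Radius r = 3.
Part (a). Triangle bound: M_tri(r) = Σ_k |c_k| r^k
  = |-3|·3^0 + |-3|·3^1 + |3|·3^2
  = 3 + 9 + 27 = 39.
This bounds M(r) := max_{|z|=r} |p(z)| from above; equality holds iff all terms c_k z^k can be made to align in phase at a single z on |z|=r.
Part (b). At z = 3 (real, on the circle |z| = r):
  p(3) = (-3)·3^0 + (-3)·3^1 + (3)·3^2 = 15.
  |p(3)| = 15.
Check: |p(3)| = 15 ≤ 39 = M_tri(3). ✓ Equality does not hold at z = 3 (the coefficients have mixed signs, so the terms do not all align in phase there).

M_tri(3) = 39; |p(3)| = 15; equality at z=3: no.


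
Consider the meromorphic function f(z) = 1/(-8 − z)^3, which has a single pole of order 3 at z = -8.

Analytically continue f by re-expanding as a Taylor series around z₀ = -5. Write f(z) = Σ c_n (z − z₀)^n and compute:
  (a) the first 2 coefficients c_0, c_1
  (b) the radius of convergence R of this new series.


Let w = z − z₀, so z = z₀ + w.
Then -8 − z = -8 − (z₀ + w) = (-8 − z₀) − w = -3 − w.
f(z) = 1/(-3 − w)^3 = (1/(-3)^3) · (1 − w/(-3))^{−3}.
By the binomial series (1−u)^{−3} = Σ_{n≥0} C(n+2, 2) u^n for |u|<1, with u = w/(-3):
  c_n = C(n+2, 2) / (-3)^(n+3).
  c_0 = 1/(-3)^3 = -1/27.
  c_1 = 3/(-3)^4 = 1/27.
The series is valid for |w/d| < 1, i.e. |z − z₀| < |d|.
Radius of convergence: R = |-8 − z₀| = |-3| = 3 (distance from z₀ to the singularity z = -8).

c_0 = -1/27, c_1 = 1/27; R = 3.


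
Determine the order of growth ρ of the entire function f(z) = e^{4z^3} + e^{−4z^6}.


Each summand is entire of order 3 and 6 respectively (as in the single-exponential case). The order of a sum is at most the max of the orders, so ρ ≤ 6. For the lower bound: on |z|=r choose arg z so that -4z^6 is real positive; then |e^{-4z^6}| = e^{4r^6} while |e^{4z^3}| ≤ e^{4r^3} = o(e^{4r^6}). So |f| ≥ e^{4r^6}(1 − o(1)) and ρ ≥ 6. Hence ρ = max(3, 6) = 6.
Therefore ρ = 6.

Order ρ = 6.


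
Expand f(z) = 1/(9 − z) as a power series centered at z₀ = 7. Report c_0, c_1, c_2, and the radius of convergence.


Let w = z − z₀, so z = z₀ + w.
Then 9 − z = 9 − (z₀ + w) = (9 − z₀) − w = 2 − w.
f(z) = 1/(2 − w) = (1/(2)) · 1/(1 − w/(2)) = Σ_{n≥0} w^n / (2)^(n+1).
So c_n = 1/(2)^(n+1):
  c_0 = 1/(2)^1 = 1/2.
  c_1 = 1/(2)^2 = 1/4.
  c_2 = 1/(2)^3 = 1/8.
The series is valid for |w/d| < 1, i.e. |z − z₀| < |d|.
Radius of convergence: R = |9 − z₀| = |2| = 2 (distance from z₀ to the singularity z = 9).

c_0 = 1/2, c_1 = 1/4, c_2 = 1/8; R = 2.


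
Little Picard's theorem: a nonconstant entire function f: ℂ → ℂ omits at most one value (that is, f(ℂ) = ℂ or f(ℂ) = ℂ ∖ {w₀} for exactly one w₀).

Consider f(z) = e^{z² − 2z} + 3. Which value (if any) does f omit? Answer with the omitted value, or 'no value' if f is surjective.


Little Picard bounds the complement of f(ℂ) to at most one point.
The exponent g(z) = z² − 2z is a nonconstant polynomial, hence surjective onto ℂ. So e^{g(z)} takes every value in {e^w : w ∈ ℂ} = ℂ ∖ {0}. Adding 3 shifts the range to ℂ ∖ {3}. f omits exactly 3.

Omitted value: 3.


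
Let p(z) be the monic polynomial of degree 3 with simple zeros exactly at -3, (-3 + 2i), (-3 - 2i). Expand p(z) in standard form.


The polynomial is p(z) = ∏_{α ∈ S} (z − α), where S = {-3, (-3 + 2i), (-3 - 2i)}.
Expanding the product yields: p(z) = z^3 + 9·z^2 + 31·z + 39.
Note conjugate pairs combine to real quadratics: (z − (-3+2i))(z − (-3−2i)) = z² + 6z + 13.
The resulting polynomial has degree 3 and real coefficients as required.

p(z) = z^3 + 9·z^2 + 31·z + 39.


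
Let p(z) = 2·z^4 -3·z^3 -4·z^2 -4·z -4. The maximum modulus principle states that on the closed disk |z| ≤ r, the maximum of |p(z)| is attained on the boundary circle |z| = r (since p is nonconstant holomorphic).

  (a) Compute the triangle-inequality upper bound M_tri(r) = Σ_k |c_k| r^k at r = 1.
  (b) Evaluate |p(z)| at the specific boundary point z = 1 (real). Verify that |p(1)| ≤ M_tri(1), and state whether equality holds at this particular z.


Coefficients: c_0 = -4, c_1 = -4, c_2 = -4, c_3 = -3, c_4 = 2. Radius r = 1.
Part (a). Triangle bound: M_tri(r) = Σ_k |c_k| r^k
  = |-4|·1^0 + |-4|·1^1 + |-4|·1^2 + |-3|·1^3 + |2|·1^4
  = 4 + 4 + 4 + 3 + 2 = 17.
This bounds M(r) := max_{|z|=r} |p(z)| from above; equality holds iff all terms c_k z^k can be made to align in phase at a single z on |z|=r.
Part (b). At z = 1 (real, on the circle |z| = r):
  p(1) = (-4)·1^0 + (-4)·1^1 + (-4)·1^2 + (-3)·1^3 + (2)·1^4 = -13.
  |p(1)| = 13.
Check: |p(1)| = 13 ≤ 17 = M_tri(1). ✓ Equality does not hold at z = 1 (the coefficients have mixed signs, so the terms do not all align in phase there).

M_tri(1) = 17; |p(1)| = 13; equality at z=1: no.


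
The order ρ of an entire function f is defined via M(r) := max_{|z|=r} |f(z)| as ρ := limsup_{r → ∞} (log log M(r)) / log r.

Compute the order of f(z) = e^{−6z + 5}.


|e^{−6z + 5}| = e^{Re(-6·z) + 5} ≤ e^{6|z|^1 + 5} = e^{6r^1 + 5} on |z| = r, so ρ ≤ 1. Choosing z on |z|=r so that -6·z is real positive (always possible by picking arg z appropriately) gives |f(z)| = e^{6r^1 + 5}, matching the bound. The additive constant 5 does not affect log log M(r) ~ 1·log r. Hence ρ = 1.
Therefore ρ = 1.

Order ρ = 1.


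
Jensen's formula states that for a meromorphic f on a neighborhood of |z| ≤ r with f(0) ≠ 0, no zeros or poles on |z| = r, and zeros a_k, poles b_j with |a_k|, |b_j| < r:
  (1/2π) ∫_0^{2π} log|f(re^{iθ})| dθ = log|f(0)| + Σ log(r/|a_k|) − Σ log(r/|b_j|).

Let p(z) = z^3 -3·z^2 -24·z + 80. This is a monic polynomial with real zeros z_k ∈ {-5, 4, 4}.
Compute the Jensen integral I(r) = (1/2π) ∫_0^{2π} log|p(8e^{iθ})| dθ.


Zeros: -5, 4, 4; r = 8.
Inside |z| < r: -5, 4, 4. Outside (|z| ≥ r): ∅.
p(0) = 80, so log|p(0)| = log(80) = 4.3820.
Apply Jensen: I(r) = log|p(0)| + Σ_k log(r/|z_k|), summed over zeros inside |z| < r.
  log(r/|z_k|) for z_k = -5: log(8/5) = 0.4700
  log(r/|z_k|) for z_k = 4: log(8/4) = 0.6931
  log(r/|z_k|) for z_k = 4: log(8/4) = 0.6931
Sum over inside zeros: 1.8563.
I(r) = log|p(0)| + (inside sum) = 4.3820 + 1.8563 = 6.2383.
Closed form (all zeros inside, monic): I(r) = n·log(r) = 3·log(8) = 6.2383. ✓

I(r) ≈ 6.2383.


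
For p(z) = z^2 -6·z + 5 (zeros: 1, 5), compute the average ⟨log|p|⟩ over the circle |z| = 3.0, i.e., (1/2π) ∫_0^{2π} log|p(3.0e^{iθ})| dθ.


Zeros: 1, 5; r = 3.0.
Inside |z| < r: 1. Outside (|z| ≥ r): 5.
p(0) = 5, so log|p(0)| = log(5) = 1.6094.
Apply Jensen: I(r) = log|p(0)| + Σ_k log(r/|z_k|), summed over zeros inside |z| < r.
  log(r/|z_k|) for z_k = 1: log(3.0/1) = 1.0986
  Outside zeros (5) contribute nothing to the Jensen sum.
Sum over inside zeros: 1.0986.
I(r) = log|p(0)| + (inside sum) = 1.6094 + 1.0986 = 2.7081.
Note: since some zeros are outside |z| ≤ r, the simplified n·log(r) form does NOT apply — only the inside zeros contribute.

I(r) ≈ 2.7081.


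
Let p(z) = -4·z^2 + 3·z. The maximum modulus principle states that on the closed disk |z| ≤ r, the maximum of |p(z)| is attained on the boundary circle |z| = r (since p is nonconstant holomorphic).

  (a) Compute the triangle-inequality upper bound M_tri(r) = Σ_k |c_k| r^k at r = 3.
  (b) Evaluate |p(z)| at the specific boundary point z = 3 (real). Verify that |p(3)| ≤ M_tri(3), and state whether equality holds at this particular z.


Coefficients: c_0 = 0, c_1 = 3, c_2 = -4. Radius r = 3.
Part (a). Triangle bound: M_tri(r) = Σ_k |c_k| r^k
  = |0|·3^0 + |3|·3^1 + |-4|·3^2
  = 0 + 9 + 36 = 45.
This bounds M(r) := max_{|z|=r} |p(z)| from above; equality holds iff all terms c_k z^k can be made to align in phase at a single z on |z|=r.
Part (b). At z = 3 (real, on the circle |z| = r):
  p(3) = (0)·3^0 + (3)·3^1 + (-4)·3^2 = -27.
  |p(3)| = 27.
Check: |p(3)| = 27 ≤ 45 = M_tri(3). ✓ Equality does not hold at z = 3 (the coefficients have mixed signs, so the terms do not all align in phase there).

M_tri(3) = 45; |p(3)| = 27; equality at z=3: no.


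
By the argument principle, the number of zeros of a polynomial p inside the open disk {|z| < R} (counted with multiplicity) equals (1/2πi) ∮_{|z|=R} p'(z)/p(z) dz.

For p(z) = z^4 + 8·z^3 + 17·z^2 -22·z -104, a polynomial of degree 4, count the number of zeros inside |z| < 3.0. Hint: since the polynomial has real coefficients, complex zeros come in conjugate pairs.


The zeros of p are: (-3 + 2i), (-3 - 2i), -4, 2.
Their magnitudes are: 3.606, 3.606, 4, 2.
Zeros with |z| < R = 3.0: 2.
Count = 1.
By the argument principle, (1/2πi) ∮_{|z|=R} p'(z)/p(z) dz equals exactly this count.

Number of zeros inside |z| < 3.0: 1.


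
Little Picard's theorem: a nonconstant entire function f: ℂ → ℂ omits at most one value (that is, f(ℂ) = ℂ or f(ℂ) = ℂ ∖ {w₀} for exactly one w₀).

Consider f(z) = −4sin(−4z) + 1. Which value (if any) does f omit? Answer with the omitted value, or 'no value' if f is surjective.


Little Picard bounds the complement of f(ℂ) to at most one point.
sin is entire and surjective onto ℂ: for every w ∈ ℂ, sin(ζ) = w has a solution ζ ∈ ℂ (e.g., via the complex inverse arcsin). With ζ = −4z this gives z = ζ/(-4). Then -4·sin(−4z) takes every value in -4·ℂ = ℂ, and adding 1 is a bijection of ℂ. So f is surjective and omits no value. (Note: only on the real line is sin bounded by [−1, 1].)

Omitted value: no value.


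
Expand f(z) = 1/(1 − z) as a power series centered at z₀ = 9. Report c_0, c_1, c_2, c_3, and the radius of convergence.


Let w = z − z₀, so z = z₀ + w.
Then 1 − z = 1 − (z₀ + w) = (1 − z₀) − w = -8 − w.
f(z) = 1/(-8 − w) = (1/(-8)) · 1/(1 − w/(-8)) = Σ_{n≥0} w^n / (-8)^(n+1).
So c_n = 1/(-8)^(n+1):
  c_0 = 1/(-8)^1 = -1/8.
  c_1 = 1/(-8)^2 = 1/64.
  c_2 = 1/(-8)^3 = -1/512.
  c_3 = 1/(-8)^4 = 1/4096.
The series is valid for |w/d| < 1, i.e. |z − z₀| < |d|.
Radius of convergence: R = |1 − z₀| = |-8| = 8 (distance from z₀ to the singularity z = 1).

c_0 = -1/8, c_1 = 1/64, c_2 = -1/512, c_3 = 1/4096; R = 8.


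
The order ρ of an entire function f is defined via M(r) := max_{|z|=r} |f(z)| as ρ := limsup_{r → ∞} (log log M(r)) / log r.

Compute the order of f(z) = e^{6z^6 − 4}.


|e^{6z^6 − 4}| = e^{Re(6·z^6) + -4} ≤ e^{6|z|^6 + -4} = e^{6r^6 + -4} on |z| = r, so ρ ≤ 6. Choosing z on |z|=r so that 6·z^6 is real positive (always possible by picking arg z appropriately) gives |f(z)| = e^{6r^6 + -4}, matching the bound. The additive constant -4 does not affect log log M(r) ~ 6·log r. Hence ρ = 6.
Therefore ρ = 6.

Order ρ = 6.


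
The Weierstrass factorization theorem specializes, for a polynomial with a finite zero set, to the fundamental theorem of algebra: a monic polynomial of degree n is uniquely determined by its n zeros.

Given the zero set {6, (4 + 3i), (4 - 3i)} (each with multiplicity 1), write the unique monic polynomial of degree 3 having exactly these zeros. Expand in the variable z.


The polynomial is p(z) = ∏_{α ∈ S} (z − α), where S = {6, (4 + 3i), (4 - 3i)}.
Expanding the product yields: p(z) = z^3 -14·z^2 + 73·z -150.
Note conjugate pairs combine to real quadratics: (z − (4+3i))(z − (4−3i)) = z² − 8z + 25.
The resulting polynomial has degree 3 and real coefficients as required.

p(z) = z^3 -14·z^2 + 73·z -150.


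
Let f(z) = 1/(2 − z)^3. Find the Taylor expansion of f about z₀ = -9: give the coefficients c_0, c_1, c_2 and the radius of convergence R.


Let w = z − z₀, so z = z₀ + w.
Then 2 − z = 2 − (z₀ + w) = (2 − z₀) − w = 11 − w.
f(z) = 1/(11 − w)^3 = (1/(11)^3) · (1 − w/(11))^{−3}.
By the binomial series (1−u)^{−3} = Σ_{n≥0} C(n+2, 2) u^n for |u|<1, with u = w/(11):
  c_n = C(n+2, 2) / (11)^(n+3).
  c_0 = 1/(11)^3 = 1/1331.
  c_1 = 3/(11)^4 = 3/14641.
  c_2 = 6/(11)^5 = 6/161051.
The series is valid for |w/d| < 1, i.e. |z − z₀| < |d|.
Radius of convergence: R = |2 − z₀| = |11| = 11 (distance from z₀ to the singularity z = 2).

c_0 = 1/1331, c_1 = 3/14641, c_2 = 6/161051; R = 11.


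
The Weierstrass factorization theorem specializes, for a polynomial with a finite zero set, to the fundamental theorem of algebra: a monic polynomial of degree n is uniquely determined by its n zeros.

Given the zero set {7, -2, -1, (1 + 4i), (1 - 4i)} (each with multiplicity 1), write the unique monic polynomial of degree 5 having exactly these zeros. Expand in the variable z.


The polynomial is p(z) = ∏_{α ∈ S} (z − α), where S = {7, -2, -1, (1 + 4i), (1 - 4i)}.
Expanding the product yields: p(z) = z^5 -6·z^4 + 6·z^3 -44·z^2 -295·z -238.
Note conjugate pairs combine to real quadratics: (z − (1+4i))(z − (1−4i)) = z² − 2z + 17.
The resulting polynomial has degree 5 and real coefficients as required.

p(z) = z^5 -6·z^4 + 6·z^3 -44·z^2 -295·z -238.


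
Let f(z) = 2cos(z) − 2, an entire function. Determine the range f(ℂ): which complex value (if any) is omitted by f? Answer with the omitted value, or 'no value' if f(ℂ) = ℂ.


Little Picard bounds the complement of f(ℂ) to at most one point.
cos is entire and surjective onto ℂ: for every w ∈ ℂ, cos(ζ) = w has a solution ζ ∈ ℂ (e.g., via the complex inverse arccos). With ζ = z this gives z = ζ/(1). Then 2·cos(z) takes every value in 2·ℂ = ℂ, and adding -2 is a bijection of ℂ. So f is surjective and omits no value. (Note: only on the real line is cos bounded by [−1, 1].)

Omitted value: no value.


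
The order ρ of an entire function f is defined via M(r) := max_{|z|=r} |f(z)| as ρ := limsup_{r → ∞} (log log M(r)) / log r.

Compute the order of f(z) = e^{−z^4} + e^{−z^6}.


Each summand is entire of order 4 and 6 respectively (as in the single-exponential case). The order of a sum is at most the max of the orders, so ρ ≤ 6. For the lower bound: on |z|=r choose arg z so that -1z^6 is real positive; then |e^{-1z^6}| = e^{1r^6} while |e^{-1z^4}| ≤ e^{1r^4} = o(e^{1r^6}). So |f| ≥ e^{1r^6}(1 − o(1)) and ρ ≥ 6. Hence ρ = max(4, 6) = 6.
Therefore ρ = 6.

Order ρ = 6.


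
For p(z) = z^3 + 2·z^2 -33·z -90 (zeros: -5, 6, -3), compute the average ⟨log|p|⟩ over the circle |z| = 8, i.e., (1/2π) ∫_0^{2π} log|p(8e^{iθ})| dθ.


Zeros: -5, -3, 6; r = 8.
Inside |z| < r: -5, -3, 6. Outside (|z| ≥ r): ∅.
p(0) = -90, so log|p(0)| = log(90) = 4.4998.
Apply Jensen: I(r) = log|p(0)| + Σ_k log(r/|z_k|), summed over zeros inside |z| < r.
  log(r/|z_k|) for z_k = -5: log(8/5) = 0.4700
  log(r/|z_k|) for z_k = 6: log(8/6) = 0.2877
  log(r/|z_k|) for z_k = -3: log(8/3) = 0.9808
Sum over inside zeros: 1.7385.
I(r) = log|p(0)| + (inside sum) = 4.4998 + 1.7385 = 6.2383.
Closed form (all zeros inside, monic): I(r) = n·log(r) = 3·log(8) = 6.2383. ✓

I(r) ≈ 6.2383.


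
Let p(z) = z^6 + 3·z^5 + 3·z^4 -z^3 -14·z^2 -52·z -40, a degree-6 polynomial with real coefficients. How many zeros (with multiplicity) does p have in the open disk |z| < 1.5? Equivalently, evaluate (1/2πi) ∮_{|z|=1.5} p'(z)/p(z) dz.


The zeros of p are: 2, (0 + 2i), (0 - 2i), -1, (-2 + 1i), (-2 - 1i).
Their magnitudes are: 2, 2, 2, 1, 2.236, 2.236.
Zeros with |z| < R = 1.5: -1.
Count = 1.
By the argument principle, (1/2πi) ∮_{|z|=R} p'(z)/p(z) dz equals exactly this count.

Number of zeros inside |z| < 1.5: 1.


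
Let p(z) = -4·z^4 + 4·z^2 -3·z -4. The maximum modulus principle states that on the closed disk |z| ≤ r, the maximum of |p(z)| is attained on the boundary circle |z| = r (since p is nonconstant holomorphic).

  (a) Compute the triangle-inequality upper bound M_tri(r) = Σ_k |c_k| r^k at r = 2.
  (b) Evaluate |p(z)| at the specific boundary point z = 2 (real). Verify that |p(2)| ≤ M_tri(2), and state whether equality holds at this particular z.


Coefficients: c_0 = -4, c_1 = -3, c_2 = 4, c_3 = 0, c_4 = -4. Radius r = 2.
Part (a). Triangle bound: M_tri(r) = Σ_k |c_k| r^k
  = |-4|·2^0 + |-3|·2^1 + |4|·2^2 + |0|·2^3 + |-4|·2^4
  = 4 + 6 + 16 + 0 + 64 = 90.
This bounds M(r) := max_{|z|=r} |p(z)| from above; equality holds iff all terms c_k z^k can be made to align in phase at a single z on |z|=r.
Part (b). At z = 2 (real, on the circle |z| = r):
  p(2) = (-4)·2^0 + (-3)·2^1 + (4)·2^2 + (0)·2^3 + (-4)·2^4 = -58.
  |p(2)| = 58.
Check: |p(2)| = 58 ≤ 90 = M_tri(2). ✓ Equality does not hold at z = 2 (the coefficients have mixed signs, so the terms do not all align in phase there).

M_tri(2) = 90; |p(2)| = 58; equality at z=2: no.


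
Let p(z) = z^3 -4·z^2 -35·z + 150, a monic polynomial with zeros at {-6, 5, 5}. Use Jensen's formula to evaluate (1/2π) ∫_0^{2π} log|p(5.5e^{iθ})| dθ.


Zeros: -6, 5, 5; r = 5.5.
Inside |z| < r: 5, 5. Outside (|z| ≥ r): -6.
p(0) = 150, so log|p(0)| = log(150) = 5.0106.
Apply Jensen: I(r) = log|p(0)| + Σ_k log(r/|z_k|), summed over zeros inside |z| < r.
  log(r/|z_k|) for z_k = 5: log(5.5/5) = 0.0953
  log(r/|z_k|) for z_k = 5: log(5.5/5) = 0.0953
  Outside zeros (-6) contribute nothing to the Jensen sum.
Sum over inside zeros: 0.1906.
I(r) = log|p(0)| + (inside sum) = 5.0106 + 0.1906 = 5.2013.
Note: since some zeros are outside |z| ≤ r, the simplified n·log(r) form does NOT apply — only the inside zeros contribute.

I(r) ≈ 5.2013.


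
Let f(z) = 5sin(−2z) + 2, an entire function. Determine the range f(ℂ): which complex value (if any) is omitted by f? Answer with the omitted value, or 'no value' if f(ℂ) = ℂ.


Little Picard bounds the complement of f(ℂ) to at most one point.
sin is entire and surjective onto ℂ: for every w ∈ ℂ, sin(ζ) = w has a solution ζ ∈ ℂ (e.g., via the complex inverse arcsin). With ζ = −2z this gives z = ζ/(-2). Then 5·sin(−2z) takes every value in 5·ℂ = ℂ, and adding 2 is a bijection of ℂ. So f is surjective and omits no value. (Note: only on the real line is sin bounded by [−1, 1].)

Omitted value: no value.


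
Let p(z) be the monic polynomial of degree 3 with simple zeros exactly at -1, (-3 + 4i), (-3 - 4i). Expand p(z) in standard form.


The polynomial is p(z) = ∏_{α ∈ S} (z − α), where S = {-1, (-3 + 4i), (-3 - 4i)}.
Expanding the product yields: p(z) = z^3 + 7·z^2 + 31·z + 25.
Note conjugate pairs combine to real quadratics: (z − (-3+4i))(z − (-3−4i)) = z² + 6z + 25.
The resulting polynomial has degree 3 and real coefficients as required.

p(z) = z^3 + 7·z^2 + 31·z + 25.


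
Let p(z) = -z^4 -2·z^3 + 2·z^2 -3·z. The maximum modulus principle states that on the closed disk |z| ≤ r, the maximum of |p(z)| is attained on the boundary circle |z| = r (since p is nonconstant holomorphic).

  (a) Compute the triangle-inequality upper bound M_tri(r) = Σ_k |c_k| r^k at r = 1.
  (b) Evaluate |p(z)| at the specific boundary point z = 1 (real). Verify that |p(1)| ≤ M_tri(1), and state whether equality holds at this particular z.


Coefficients: c_0 = 0, c_1 = -3, c_2 = 2, c_3 = -2, c_4 = -1. Radius r = 1.
Part (a). Triangle bound: M_tri(r) = Σ_k |c_k| r^k
  = |0|·1^0 + |-3|·1^1 + |2|·1^2 + |-2|·1^3 + |-1|·1^4
  = 0 + 3 + 2 + 2 + 1 = 8.
This bounds M(r) := max_{|z|=r} |p(z)| from above; equality holds iff all terms c_k z^k can be made to align in phase at a single z on |z|=r.
Part (b). At z = 1 (real, on the circle |z| = r):
  p(1) = (0)·1^0 + (-3)·1^1 + (2)·1^2 + (-2)·1^3 + (-1)·1^4 = -4.
  |p(1)| = 4.
Check: |p(1)| = 4 ≤ 8 = M_tri(1). ✓ Equality does not hold at z = 1 (the coefficients have mixed signs, so the terms do not all align in phase there).

M_tri(1) = 8; |p(1)| = 4; equality at z=1: no.
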